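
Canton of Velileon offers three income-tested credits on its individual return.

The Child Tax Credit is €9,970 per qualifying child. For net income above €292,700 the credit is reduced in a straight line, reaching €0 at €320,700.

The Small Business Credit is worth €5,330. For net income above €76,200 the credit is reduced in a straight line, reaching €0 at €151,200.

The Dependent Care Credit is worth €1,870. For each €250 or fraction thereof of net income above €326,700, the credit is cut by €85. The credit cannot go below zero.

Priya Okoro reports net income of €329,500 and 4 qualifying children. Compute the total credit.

€850

Child Tax Credit: base = 4 × €9,970 = €39,880. €329,500 is at or above €320,700, so the credit is €0.
Small Business Credit: €329,500 is at or above €151,200, so the credit is €0.
Dependent Care Credit: income exceeds €326,700 by €2,800, which is 12 full-or-partial €250 increments; reduction = 12 × €85 = €1,020, leaving €850.
Total: €0 + €0 + €850 = €850.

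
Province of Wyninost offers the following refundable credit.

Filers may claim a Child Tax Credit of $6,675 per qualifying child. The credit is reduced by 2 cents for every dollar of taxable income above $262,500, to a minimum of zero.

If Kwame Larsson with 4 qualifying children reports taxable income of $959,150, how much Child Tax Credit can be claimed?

Child Tax Credit: base = 4 × $6,675 = $26,700. 2% of the $696,650 excess over $262,500 is $13,933; credit = $26,700 − $13,933 = $12,767.

$12,767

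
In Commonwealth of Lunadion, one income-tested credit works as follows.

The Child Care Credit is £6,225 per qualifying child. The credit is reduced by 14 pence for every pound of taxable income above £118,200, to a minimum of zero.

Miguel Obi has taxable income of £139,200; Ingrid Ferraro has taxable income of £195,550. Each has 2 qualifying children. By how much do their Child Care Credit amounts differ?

Miguel (£139,200): Child Care Credit: base = 2 × £6,225 = £12,450. 14% of the £21,000 excess over £118,200 is £2,940; credit = £12,450 − £2,940 = £9,510.
Ingrid (£195,550): Child Care Credit: base = 2 × £6,225 = £12,450. 14% of the £77,350 excess over £118,200 is £10,829; credit = £12,450 − £10,829 = £1,621.
Difference: |£9,510 − £1,621| = £7,889.

£7,889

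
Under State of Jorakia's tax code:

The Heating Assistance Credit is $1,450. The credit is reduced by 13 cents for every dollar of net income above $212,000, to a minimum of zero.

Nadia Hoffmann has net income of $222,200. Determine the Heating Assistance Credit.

Heating Assistance Credit: 13% of the $10,200 excess over $212,000 is $1,326; credit = $1,450 − $1,326 = $124.

$124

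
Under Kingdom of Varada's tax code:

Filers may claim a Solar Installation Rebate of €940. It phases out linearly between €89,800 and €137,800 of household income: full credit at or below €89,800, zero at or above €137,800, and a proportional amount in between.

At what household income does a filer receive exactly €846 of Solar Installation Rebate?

€94,600

€846 is 846/940 of the full €940, so 94/940 of the €48,000 range has been used: income = €89,800 + €48,000 × 94/940 = €94,600.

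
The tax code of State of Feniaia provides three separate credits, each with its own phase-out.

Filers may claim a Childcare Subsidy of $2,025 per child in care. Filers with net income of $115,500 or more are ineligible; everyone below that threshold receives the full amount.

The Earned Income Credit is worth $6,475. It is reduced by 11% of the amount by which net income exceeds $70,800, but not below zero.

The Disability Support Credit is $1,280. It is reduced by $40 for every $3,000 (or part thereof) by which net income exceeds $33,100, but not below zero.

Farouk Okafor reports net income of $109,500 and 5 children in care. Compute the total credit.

$12,583

Childcare Subsidy: base = 5 × $2,025 = $10,125. $109,500 is below the $115,500 cutoff, so the full $10,125 applies.
Earned Income Credit: 11% of the $38,700 excess over $70,800 is $4,257; credit = $6,475 − $4,257 = $2,218.
Disability Support Credit: income exceeds $33,100 by $76,400, which is 26 full-or-partial $3,000 increments; reduction = 26 × $40 = $1,040, leaving $240.
Total: $10,125 + $2,218 + $240 = $12,583.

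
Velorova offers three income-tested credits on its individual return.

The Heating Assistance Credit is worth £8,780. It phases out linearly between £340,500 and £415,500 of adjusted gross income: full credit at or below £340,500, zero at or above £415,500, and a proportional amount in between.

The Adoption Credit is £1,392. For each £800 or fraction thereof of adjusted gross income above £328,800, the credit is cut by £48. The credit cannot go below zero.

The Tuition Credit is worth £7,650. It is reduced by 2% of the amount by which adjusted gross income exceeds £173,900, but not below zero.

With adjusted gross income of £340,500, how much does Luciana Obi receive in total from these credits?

£13,770

Heating Assistance Credit: £340,500 is at or below the £340,500 threshold, so the full £8,780 applies.
Adoption Credit: income exceeds £328,800 by £11,700, which is 15 full-or-partial £800 increments; reduction = 15 × £48 = £720, leaving £672.
Tuition Credit: 2% of the £166,600 excess over £173,900 is £3,332; credit = £7,650 − £3,332 = £4,318.
Total: £8,780 + £672 + £4,318 = £13,770.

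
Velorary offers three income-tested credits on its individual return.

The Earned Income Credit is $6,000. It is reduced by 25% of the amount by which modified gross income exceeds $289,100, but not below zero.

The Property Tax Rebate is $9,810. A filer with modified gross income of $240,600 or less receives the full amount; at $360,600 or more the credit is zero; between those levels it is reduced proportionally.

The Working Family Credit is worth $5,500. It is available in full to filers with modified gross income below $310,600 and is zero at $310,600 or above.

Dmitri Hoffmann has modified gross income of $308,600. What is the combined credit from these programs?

Earned Income Credit: 25% of the $19,500 excess over $289,100 is $4,875; credit = $6,000 − $4,875 = $1,125.
Property Tax Rebate: $308,600 is $68,000 into a $120,000 phase-out range, leaving 52,000/120,000 of the credit: $9,810 × 52,000/120,000 = $4,251.
Working Family Credit: $308,600 is below the $310,600 cutoff, so the full $5,500 applies.
Total: $1,125 + $4,251 + $5,500 = $10,876.

$10,876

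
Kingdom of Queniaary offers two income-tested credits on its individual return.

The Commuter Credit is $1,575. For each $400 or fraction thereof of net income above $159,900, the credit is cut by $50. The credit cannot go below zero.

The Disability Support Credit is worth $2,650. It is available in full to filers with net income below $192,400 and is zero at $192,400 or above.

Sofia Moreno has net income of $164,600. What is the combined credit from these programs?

Commuter Credit: income exceeds $159,900 by $4,700, which is 12 full-or-partial $400 increments; reduction = 12 × $50 = $600, leaving $975.
Disability Support Credit: $164,600 is below the $192,400 cutoff, so the full $2,650 applies.
Total: $975 + $2,650 = $3,625.

$3,625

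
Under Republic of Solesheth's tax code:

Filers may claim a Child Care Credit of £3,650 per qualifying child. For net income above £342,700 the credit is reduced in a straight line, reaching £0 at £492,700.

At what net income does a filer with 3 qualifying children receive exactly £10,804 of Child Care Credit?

£344,700

Full credit = 3 × £3,650 = £10,950.
£10,804 is 10,804/10,950 of the full £10,950, so 146/10,950 of the £150,000 range has been used: income = £342,700 + £150,000 × 146/10,950 = £344,700.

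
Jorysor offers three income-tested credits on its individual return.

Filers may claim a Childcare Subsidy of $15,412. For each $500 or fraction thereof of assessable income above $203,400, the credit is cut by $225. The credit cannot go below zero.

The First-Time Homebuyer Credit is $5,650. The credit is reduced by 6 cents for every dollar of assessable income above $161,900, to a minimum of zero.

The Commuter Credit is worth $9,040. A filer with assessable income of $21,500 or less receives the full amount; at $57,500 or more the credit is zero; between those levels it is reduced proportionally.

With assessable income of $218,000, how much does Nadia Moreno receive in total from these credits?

$10,946

Childcare Subsidy: income exceeds $203,400 by $14,600, which is 30 full-or-partial $500 increments; reduction = 30 × $225 = $6,750, leaving $8,662.
First-Time Homebuyer Credit: 6% of the $56,100 excess over $161,900 is $3,366; credit = $5,650 − $3,366 = $2,284.
Commuter Credit: $218,000 is at or above $57,500, so the credit is $0.
Total: $8,662 + $2,284 + $0 = $10,946.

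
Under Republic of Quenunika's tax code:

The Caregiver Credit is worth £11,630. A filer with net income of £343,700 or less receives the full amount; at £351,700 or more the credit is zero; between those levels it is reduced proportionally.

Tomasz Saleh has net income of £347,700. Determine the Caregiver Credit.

Caregiver Credit: £347,700 is £4,000 into a £8,000 phase-out range, leaving 4,000/8,000 of the credit: £11,630 × 4,000/8,000 = £5,815.

£5,815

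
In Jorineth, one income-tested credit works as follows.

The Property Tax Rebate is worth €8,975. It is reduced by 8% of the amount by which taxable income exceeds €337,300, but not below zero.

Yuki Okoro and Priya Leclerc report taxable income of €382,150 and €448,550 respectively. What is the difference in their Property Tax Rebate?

€5,312

Yuki (€382,150): Property Tax Rebate: 8% of the €44,850 excess over €337,300 is €3,588; credit = €8,975 − €3,588 = €5,387.
Priya (€448,550): Property Tax Rebate: 8% of the €111,250 excess over €337,300 is €8,900; credit = €8,975 − €8,900 = €75.
Difference: |€5,387 − €75| = €5,312.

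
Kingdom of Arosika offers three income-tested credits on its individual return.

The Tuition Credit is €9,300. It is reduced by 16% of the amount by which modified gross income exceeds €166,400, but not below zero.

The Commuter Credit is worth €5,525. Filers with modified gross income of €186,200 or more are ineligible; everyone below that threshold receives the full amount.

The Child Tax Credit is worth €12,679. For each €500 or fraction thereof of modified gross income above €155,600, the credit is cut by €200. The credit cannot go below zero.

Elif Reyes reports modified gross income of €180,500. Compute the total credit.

Tuition Credit: 16% of the €14,100 excess over €166,400 is €2,256; credit = €9,300 − €2,256 = €7,044.
Commuter Credit: €180,500 is below the €186,200 cutoff, so the full €5,525 applies.
Child Tax Credit: income exceeds €155,600 by €24,900, which is 50 full-or-partial €500 increments; reduction = 50 × €200 = €10,000, leaving €2,679.
Total: €7,044 + €5,525 + €2,679 = €15,248.

€15,248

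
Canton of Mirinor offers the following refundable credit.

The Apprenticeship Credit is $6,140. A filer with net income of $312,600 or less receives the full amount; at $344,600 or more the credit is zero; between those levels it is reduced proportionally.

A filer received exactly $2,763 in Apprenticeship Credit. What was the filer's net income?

$330,200

$2,763 is 2,763/6,140 of the full $6,140, so 3,377/6,140 of the $32,000 range has been used: income = $312,600 + $32,000 × 3,377/6,140 = $330,200.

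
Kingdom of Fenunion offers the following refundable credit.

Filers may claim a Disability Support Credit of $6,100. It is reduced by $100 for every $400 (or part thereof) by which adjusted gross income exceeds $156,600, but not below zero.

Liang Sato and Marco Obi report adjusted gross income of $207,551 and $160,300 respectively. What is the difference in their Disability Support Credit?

$5,100

Liang ($207,551): Disability Support Credit: income exceeds $156,600 by $50,951 → 128 increments × $100 = $12,800 ≥ base, so the credit is $0.
Marco ($160,300): Disability Support Credit: income exceeds $156,600 by $3,700, which is 10 full-or-partial $400 increments; reduction = 10 × $100 = $1,000, leaving $5,100.
Difference: |$0 − $5,100| = $5,100.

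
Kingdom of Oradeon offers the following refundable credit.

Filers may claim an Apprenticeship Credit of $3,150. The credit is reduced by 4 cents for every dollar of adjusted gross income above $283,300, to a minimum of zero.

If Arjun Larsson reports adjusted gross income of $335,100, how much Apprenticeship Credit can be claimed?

$1,078

Apprenticeship Credit: 4% of the $51,800 excess over $283,300 is $2,072; credit = $3,150 − $2,072 = $1,078.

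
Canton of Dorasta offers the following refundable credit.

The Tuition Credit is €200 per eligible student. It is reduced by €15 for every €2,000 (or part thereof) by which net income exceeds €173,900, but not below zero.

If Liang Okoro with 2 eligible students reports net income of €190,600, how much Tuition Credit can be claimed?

€265

Tuition Credit: base = 2 × €200 = €400. income exceeds €173,900 by €16,700, which is 9 full-or-partial €2,000 increments; reduction = 9 × €15 = €135, leaving €265.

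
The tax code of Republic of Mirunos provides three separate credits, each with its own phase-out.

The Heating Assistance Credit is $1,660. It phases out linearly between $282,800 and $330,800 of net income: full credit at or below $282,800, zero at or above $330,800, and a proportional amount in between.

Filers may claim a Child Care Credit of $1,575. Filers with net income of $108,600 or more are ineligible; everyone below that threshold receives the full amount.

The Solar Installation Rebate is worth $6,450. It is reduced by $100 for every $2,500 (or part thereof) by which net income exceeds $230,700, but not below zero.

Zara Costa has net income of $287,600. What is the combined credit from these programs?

$5,644

Heating Assistance Credit: $287,600 is $4,800 into a $48,000 phase-out range, leaving 43,200/48,000 of the credit: $1,660 × 43,200/48,000 = $1,494.
Child Care Credit: $287,600 meets or exceeds the $108,600 cutoff, so the credit is $0.
Solar Installation Rebate: income exceeds $230,700 by $56,900, which is 23 full-or-partial $2,500 increments; reduction = 23 × $100 = $2,300, leaving $4,150.
Total: $1,494 + $0 + $4,150 = $5,644.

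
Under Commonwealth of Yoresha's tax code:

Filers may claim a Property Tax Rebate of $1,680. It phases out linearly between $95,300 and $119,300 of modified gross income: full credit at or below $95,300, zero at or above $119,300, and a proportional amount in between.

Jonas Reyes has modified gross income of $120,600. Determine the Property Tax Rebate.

Property Tax Rebate: $120,600 is at or above $119,300, so the credit is $0.

$0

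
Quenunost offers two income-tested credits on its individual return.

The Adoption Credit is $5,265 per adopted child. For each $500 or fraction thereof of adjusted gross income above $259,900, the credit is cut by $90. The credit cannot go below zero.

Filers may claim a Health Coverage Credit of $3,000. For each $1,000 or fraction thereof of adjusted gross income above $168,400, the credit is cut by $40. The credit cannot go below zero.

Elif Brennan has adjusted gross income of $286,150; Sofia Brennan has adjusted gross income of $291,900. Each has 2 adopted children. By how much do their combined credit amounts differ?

Elif ($286,150): Adoption Credit: base = 2 × $5,265 = $10,530. income exceeds $259,900 by $26,250, which is 53 full-or-partial $500 increments; reduction = 53 × $90 = $4,770, leaving $5,760. Health Coverage Credit: income exceeds $168,400 by $117,750 → 118 increments × $40 = $4,720 ≥ base, so the credit is $0. total $5,760 + $0 = $5,760
Sofia ($291,900): Adoption Credit: base = 2 × $5,265 = $10,530. income exceeds $259,900 by $32,000, which is 64 full-or-partial $500 increments; reduction = 64 × $90 = $5,760, leaving $4,770. Health Coverage Credit: income exceeds $168,400 by $123,500 → 124 increments × $40 = $4,960 ≥ base, so the credit is $0. total $4,770 + $0 = $4,770
Difference: |$5,760 − $4,770| = $990.

$990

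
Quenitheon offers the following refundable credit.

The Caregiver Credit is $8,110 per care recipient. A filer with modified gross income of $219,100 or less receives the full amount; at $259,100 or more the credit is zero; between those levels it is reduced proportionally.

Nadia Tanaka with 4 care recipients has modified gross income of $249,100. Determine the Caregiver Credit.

Caregiver Credit: base = 4 × $8,110 = $32,440. $249,100 is $30,000 into a $40,000 phase-out range, leaving 10,000/40,000 of the credit: $32,440 × 10,000/40,000 = $8,110.

$8,110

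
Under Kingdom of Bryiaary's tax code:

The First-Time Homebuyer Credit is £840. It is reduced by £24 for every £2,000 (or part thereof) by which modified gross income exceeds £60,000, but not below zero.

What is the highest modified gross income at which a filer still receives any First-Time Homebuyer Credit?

After 34 increments the reduction is 34 × £24 = £816, leaving £24; one more increment wipes it out. Increment 34 ends at excess 34 × £2,000 = £68,000, so the highest qualifying income is £60,000 + £68,000 = £128,000.

£128,000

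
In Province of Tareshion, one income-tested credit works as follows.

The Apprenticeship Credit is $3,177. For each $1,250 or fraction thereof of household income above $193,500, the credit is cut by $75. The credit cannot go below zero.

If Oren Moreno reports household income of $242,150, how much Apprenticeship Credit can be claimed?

$252

Apprenticeship Credit: income exceeds $193,500 by $48,650, which is 39 full-or-partial $1,250 increments; reduction = 39 × $75 = $2,925, leaving $252.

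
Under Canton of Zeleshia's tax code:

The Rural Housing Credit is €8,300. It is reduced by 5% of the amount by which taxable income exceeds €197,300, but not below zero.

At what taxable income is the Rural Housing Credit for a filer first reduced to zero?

The credit falls by 5% of each euro above €197,300, so it reaches zero when the excess is €8,300 / 5% = €166,000: income = €197,300 + €166,000 = €363,300.

€363,300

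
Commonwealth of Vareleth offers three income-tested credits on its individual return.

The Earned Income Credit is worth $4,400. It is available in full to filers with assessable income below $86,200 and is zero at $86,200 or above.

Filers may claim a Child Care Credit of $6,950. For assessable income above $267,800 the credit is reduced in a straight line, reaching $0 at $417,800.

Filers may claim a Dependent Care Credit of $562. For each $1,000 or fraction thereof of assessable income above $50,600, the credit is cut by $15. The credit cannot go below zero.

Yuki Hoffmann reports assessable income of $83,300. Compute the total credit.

Earned Income Credit: $83,300 is below the $86,200 cutoff, so the full $4,400 applies.
Child Care Credit: $83,300 is at or below the $267,800 threshold, so the full $6,950 applies.
Dependent Care Credit: income exceeds $50,600 by $32,700, which is 33 full-or-partial $1,000 increments; reduction = 33 × $15 = $495, leaving $67.
Total: $4,400 + $6,950 + $67 = $11,417.

$11,417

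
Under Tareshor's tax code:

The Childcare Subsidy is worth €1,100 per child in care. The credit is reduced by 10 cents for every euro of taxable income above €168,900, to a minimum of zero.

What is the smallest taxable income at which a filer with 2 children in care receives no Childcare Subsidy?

€190,900

Full credit = 2 × €1,100 = €2,200.
The credit falls by 10% of each euro above €168,900, so it reaches zero when the excess is €2,200 / 10% = €22,000: income = €168,900 + €22,000 = €190,900.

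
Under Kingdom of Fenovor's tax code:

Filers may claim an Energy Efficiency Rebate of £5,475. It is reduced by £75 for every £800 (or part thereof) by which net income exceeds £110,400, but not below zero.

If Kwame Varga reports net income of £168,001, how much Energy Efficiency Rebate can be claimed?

Energy Efficiency Rebate: income exceeds £110,400 by £57,601 → 73 increments × £75 = £5,475 ≥ base, so the credit is £0.

£0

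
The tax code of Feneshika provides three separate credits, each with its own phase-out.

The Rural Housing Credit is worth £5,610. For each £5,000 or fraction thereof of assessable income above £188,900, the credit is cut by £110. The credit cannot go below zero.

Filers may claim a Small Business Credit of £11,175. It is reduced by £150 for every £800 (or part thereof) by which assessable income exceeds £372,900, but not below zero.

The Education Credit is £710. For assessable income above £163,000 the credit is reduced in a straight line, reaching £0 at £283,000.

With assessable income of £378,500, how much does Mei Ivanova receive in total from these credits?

£11,555

Rural Housing Credit: income exceeds £188,900 by £189,600, which is 38 full-or-partial £5,000 increments; reduction = 38 × £110 = £4,180, leaving £1,430.
Small Business Credit: income exceeds £372,900 by £5,600, which is 7 full-or-partial £800 increments; reduction = 7 × £150 = £1,050, leaving £10,125.
Education Credit: £378,500 is at or above £283,000, so the credit is £0.
Total: £1,430 + £10,125 + £0 = £11,555.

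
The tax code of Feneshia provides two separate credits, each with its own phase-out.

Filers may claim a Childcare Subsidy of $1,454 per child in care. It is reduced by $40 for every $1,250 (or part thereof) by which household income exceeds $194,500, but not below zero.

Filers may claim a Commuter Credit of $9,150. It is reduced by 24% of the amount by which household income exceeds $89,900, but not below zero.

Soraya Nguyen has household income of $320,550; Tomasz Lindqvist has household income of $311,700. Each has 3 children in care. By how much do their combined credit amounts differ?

$280

Soraya ($320,550): Childcare Subsidy: base = 3 × $1,454 = $4,362. income exceeds $194,500 by $126,050, which is 101 full-or-partial $1,250 increments; reduction = 101 × $40 = $4,040, leaving $322. Commuter Credit: 24% of the $230,650 excess over $89,900 is $55,356 ≥ base, so the credit is $0. total $322 + $0 = $322
Tomasz ($311,700): Childcare Subsidy: base = 3 × $1,454 = $4,362. income exceeds $194,500 by $117,200, which is 94 full-or-partial $1,250 increments; reduction = 94 × $40 = $3,760, leaving $602. Commuter Credit: 24% of the $221,800 excess over $89,900 is $53,232 ≥ base, so the credit is $0. total $602 + $0 = $602
Difference: |$322 − $602| = $280.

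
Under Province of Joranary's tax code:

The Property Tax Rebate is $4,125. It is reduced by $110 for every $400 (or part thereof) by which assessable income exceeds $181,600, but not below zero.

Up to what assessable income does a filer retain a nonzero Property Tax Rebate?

After 37 increments the reduction is 37 × $110 = $4,070, leaving $55; one more increment wipes it out. Increment 37 ends at excess 37 × $400 = $14,800, so the highest qualifying income is $181,600 + $14,800 = $196,400.

$196,400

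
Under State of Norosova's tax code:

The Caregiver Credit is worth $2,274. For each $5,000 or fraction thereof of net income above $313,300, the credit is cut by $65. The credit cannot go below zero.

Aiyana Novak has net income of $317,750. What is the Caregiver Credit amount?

Caregiver Credit: income exceeds $313,300 by $4,450, which is 1 full-or-partial $5,000 increment; reduction = 1 × $65 = $65, leaving $2,209.

$2,209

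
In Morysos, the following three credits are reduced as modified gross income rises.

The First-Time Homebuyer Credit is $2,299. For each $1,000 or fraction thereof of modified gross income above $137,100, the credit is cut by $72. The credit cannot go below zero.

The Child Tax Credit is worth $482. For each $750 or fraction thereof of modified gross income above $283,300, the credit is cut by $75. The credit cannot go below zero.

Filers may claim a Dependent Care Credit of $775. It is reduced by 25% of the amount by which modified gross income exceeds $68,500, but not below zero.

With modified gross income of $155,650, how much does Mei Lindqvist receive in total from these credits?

First-Time Homebuyer Credit: income exceeds $137,100 by $18,550, which is 19 full-or-partial $1,000 increments; reduction = 19 × $72 = $1,368, leaving $931.
Child Tax Credit: $155,650 is at or below the $283,300 threshold, so the full $482 applies.
Dependent Care Credit: 25% of the $87,150 excess over $68,500 is $21,787.50 ≥ base, so the credit is $0.
Total: $931 + $482 + $0 = $1,413.

$1,413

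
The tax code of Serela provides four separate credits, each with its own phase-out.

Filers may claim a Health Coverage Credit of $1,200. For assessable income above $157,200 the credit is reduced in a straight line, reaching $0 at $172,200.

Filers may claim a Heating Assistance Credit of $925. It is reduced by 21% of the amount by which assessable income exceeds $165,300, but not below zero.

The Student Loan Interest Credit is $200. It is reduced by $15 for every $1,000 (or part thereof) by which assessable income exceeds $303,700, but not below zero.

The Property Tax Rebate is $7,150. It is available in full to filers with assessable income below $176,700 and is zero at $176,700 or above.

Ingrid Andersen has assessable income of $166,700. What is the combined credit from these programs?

Health Coverage Credit: $166,700 is $9,500 into a $15,000 phase-out range, leaving 5,500/15,000 of the credit: $1,200 × 5,500/15,000 = $440.
Heating Assistance Credit: 21% of the $1,400 excess over $165,300 is $294; credit = $925 − $294 = $631.
Student Loan Interest Credit: $166,700 is at or below the $303,700 threshold, so the full $200 applies.
Property Tax Rebate: $166,700 is below the $176,700 cutoff, so the full $7,150 applies.
Total: $440 + $631 + $200 + $7,150 = $8,421.

$8,421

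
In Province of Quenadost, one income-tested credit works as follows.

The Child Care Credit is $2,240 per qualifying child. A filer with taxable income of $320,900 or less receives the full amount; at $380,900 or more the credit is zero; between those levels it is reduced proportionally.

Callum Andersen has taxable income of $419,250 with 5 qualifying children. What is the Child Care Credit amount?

Child Care Credit: base = 5 × $2,240 = $11,200. $419,250 is at or above $380,900, so the credit is $0.

$0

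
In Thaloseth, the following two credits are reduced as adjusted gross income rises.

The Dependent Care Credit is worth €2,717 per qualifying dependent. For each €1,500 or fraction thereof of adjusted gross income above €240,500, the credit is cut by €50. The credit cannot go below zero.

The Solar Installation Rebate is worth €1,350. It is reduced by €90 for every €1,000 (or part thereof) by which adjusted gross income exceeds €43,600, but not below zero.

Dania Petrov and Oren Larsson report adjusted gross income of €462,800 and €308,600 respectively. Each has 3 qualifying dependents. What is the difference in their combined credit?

Dania (€462,800): Dependent Care Credit: base = 3 × €2,717 = €8,151. income exceeds €240,500 by €222,300, which is 149 full-or-partial €1,500 increments; reduction = 149 × €50 = €7,450, leaving €701. Solar Installation Rebate: income exceeds €43,600 by €419,200 → 420 increments × €90 = €37,800 ≥ base, so the credit is €0. total €701 + €0 = €701
Oren (€308,600): Dependent Care Credit: base = 3 × €2,717 = €8,151. income exceeds €240,500 by €68,100, which is 46 full-or-partial €1,500 increments; reduction = 46 × €50 = €2,300, leaving €5,851. Solar Installation Rebate: income exceeds €43,600 by €265,000 → 265 increments × €90 = €23,850 ≥ base, so the credit is €0. total €5,851 + €0 = €5,851
Difference: |€701 − €5,851| = €5,150.

€5,150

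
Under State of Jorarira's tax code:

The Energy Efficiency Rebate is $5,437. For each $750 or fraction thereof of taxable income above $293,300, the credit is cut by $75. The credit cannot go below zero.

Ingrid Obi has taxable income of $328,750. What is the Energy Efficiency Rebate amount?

$1,837

Energy Efficiency Rebate: income exceeds $293,300 by $35,450, which is 48 full-or-partial $750 increments; reduction = 48 × $75 = $3,600, leaving $1,837.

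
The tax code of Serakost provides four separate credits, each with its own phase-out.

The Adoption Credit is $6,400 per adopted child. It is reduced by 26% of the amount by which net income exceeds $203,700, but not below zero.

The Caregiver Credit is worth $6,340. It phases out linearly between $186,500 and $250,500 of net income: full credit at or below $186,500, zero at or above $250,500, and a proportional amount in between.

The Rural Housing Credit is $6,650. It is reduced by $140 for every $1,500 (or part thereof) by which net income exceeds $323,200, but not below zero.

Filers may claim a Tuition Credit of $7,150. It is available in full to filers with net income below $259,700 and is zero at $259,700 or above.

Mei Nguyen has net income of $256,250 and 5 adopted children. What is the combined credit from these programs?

$32,137

Adoption Credit: base = 5 × $6,400 = $32,000. 26% of the $52,550 excess over $203,700 is $13,663; credit = $32,000 − $13,663 = $18,337.
Caregiver Credit: $256,250 is at or above $250,500, so the credit is $0.
Rural Housing Credit: $256,250 is at or below the $323,200 threshold, so the full $6,650 applies.
Tuition Credit: $256,250 is below the $259,700 cutoff, so the full $7,150 applies.
Total: $18,337 + $0 + $6,650 + $7,150 = $32,137.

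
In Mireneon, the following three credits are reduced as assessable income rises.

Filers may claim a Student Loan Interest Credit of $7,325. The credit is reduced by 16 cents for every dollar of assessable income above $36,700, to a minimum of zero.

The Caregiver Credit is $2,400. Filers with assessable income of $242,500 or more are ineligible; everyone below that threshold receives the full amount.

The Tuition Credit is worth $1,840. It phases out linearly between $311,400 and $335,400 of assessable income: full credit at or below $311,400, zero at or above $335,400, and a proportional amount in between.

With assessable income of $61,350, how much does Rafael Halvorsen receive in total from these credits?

Student Loan Interest Credit: 16% of the $24,650 excess over $36,700 is $3,944; credit = $7,325 − $3,944 = $3,381.
Caregiver Credit: $61,350 is below the $242,500 cutoff, so the full $2,400 applies.
Tuition Credit: $61,350 is at or below the $311,400 threshold, so the full $1,840 applies.
Total: $3,381 + $2,400 + $1,840 = $7,621.

$7,621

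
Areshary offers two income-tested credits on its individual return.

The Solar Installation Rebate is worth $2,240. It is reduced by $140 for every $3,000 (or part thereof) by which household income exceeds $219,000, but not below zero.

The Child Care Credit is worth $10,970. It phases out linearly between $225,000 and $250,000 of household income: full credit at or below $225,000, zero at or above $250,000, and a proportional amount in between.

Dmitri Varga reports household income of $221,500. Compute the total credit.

Solar Installation Rebate: income exceeds $219,000 by $2,500, which is 1 full-or-partial $3,000 increment; reduction = 1 × $140 = $140, leaving $2,100.
Child Care Credit: $221,500 is at or below the $225,000 threshold, so the full $10,970 applies.
Total: $2,100 + $10,970 = $13,070.

$13,070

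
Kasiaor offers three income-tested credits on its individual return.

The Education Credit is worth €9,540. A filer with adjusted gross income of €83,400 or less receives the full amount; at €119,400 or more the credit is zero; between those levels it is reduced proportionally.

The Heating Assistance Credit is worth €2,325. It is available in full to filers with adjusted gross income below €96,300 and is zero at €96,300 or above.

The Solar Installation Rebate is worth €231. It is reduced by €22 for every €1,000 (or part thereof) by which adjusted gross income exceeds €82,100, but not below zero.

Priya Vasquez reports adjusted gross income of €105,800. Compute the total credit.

Education Credit: €105,800 is €22,400 into a €36,000 phase-out range, leaving 13,600/36,000 of the credit: €9,540 × 13,600/36,000 = €3,604.
Heating Assistance Credit: €105,800 meets or exceeds the €96,300 cutoff, so the credit is €0.
Solar Installation Rebate: income exceeds €82,100 by €23,700 → 24 increments × €22 = €528 ≥ base, so the credit is €0.
Total: €3,604 + €0 + €0 = €3,604.

€3,604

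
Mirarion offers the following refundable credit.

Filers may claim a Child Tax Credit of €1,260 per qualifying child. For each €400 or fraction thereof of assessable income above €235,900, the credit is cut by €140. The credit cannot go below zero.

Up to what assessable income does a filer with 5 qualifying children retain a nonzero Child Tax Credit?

€253,500

Full credit = 5 × €1,260 = €6,300.
After 44 increments the reduction is 44 × €140 = €6,160, leaving €140; one more increment wipes it out. Increment 44 ends at excess 44 × €400 = €17,600, so the highest qualifying income is €235,900 + €17,600 = €253,500.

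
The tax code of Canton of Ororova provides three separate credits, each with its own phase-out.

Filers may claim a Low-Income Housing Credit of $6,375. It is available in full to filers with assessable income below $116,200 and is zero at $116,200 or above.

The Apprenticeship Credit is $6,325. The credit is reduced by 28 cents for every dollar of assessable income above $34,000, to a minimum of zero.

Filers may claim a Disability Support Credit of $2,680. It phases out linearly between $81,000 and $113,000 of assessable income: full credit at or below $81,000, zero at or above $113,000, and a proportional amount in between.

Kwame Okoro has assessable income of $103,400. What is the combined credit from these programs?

Low-Income Housing Credit: $103,400 is below the $116,200 cutoff, so the full $6,375 applies.
Apprenticeship Credit: 28% of the $69,400 excess over $34,000 is $19,432 ≥ base, so the credit is $0.
Disability Support Credit: $103,400 is $22,400 into a $32,000 phase-out range, leaving 9,600/32,000 of the credit: $2,680 × 9,600/32,000 = $804.
Total: $6,375 + $0 + $804 = $7,179.

$7,179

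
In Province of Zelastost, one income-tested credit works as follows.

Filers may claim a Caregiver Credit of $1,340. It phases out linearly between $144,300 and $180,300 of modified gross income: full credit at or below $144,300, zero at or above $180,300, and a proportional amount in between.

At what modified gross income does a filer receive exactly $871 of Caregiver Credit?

$156,900

$871 is 871/1,340 of the full $1,340, so 469/1,340 of the $36,000 range has been used: income = $144,300 + $36,000 × 469/1,340 = $156,900.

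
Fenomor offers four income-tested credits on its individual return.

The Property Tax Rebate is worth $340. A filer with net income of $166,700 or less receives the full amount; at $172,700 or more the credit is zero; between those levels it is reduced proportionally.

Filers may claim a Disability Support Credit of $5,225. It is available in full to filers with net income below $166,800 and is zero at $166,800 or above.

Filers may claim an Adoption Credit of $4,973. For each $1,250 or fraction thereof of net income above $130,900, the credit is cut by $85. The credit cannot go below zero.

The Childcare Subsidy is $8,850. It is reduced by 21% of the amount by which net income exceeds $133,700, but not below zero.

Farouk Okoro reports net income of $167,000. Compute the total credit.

Property Tax Rebate: $167,000 is $300 into a $6,000 phase-out range, leaving 5,700/6,000 of the credit: $340 × 5,700/6,000 = $323.
Disability Support Credit: $167,000 meets or exceeds the $166,800 cutoff, so the credit is $0.
Adoption Credit: income exceeds $130,900 by $36,100, which is 29 full-or-partial $1,250 increments; reduction = 29 × $85 = $2,465, leaving $2,508.
Childcare Subsidy: 21% of the $33,300 excess over $133,700 is $6,993; credit = $8,850 − $6,993 = $1,857.
Total: $323 + $0 + $2,508 + $1,857 = $4,688.

$4,688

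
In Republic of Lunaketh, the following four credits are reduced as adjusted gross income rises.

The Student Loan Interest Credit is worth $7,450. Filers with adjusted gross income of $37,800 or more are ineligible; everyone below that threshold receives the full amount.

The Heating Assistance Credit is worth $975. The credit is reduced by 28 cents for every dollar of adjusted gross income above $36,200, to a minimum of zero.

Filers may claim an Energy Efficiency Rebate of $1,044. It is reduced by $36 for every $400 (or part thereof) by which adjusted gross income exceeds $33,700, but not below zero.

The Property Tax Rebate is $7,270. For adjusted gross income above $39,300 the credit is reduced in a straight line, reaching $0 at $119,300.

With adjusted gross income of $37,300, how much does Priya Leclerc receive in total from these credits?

Student Loan Interest Credit: $37,300 is below the $37,800 cutoff, so the full $7,450 applies.
Heating Assistance Credit: 28% of the $1,100 excess over $36,200 is $308; credit = $975 − $308 = $667.
Energy Efficiency Rebate: income exceeds $33,700 by $3,600, which is 9 full-or-partial $400 increments; reduction = 9 × $36 = $324, leaving $720.
Property Tax Rebate: $37,300 is at or below the $39,300 threshold, so the full $7,270 applies.
Total: $7,450 + $667 + $720 + $7,270 = $16,107.

$16,107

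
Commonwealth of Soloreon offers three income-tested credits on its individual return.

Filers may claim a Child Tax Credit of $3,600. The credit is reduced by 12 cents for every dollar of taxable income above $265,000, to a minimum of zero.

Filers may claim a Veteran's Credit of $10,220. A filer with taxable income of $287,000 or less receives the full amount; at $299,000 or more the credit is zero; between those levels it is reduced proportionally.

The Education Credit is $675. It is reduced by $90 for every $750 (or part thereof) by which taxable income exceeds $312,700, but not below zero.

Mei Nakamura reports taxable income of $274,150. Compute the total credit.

Child Tax Credit: 12% of the $9,150 excess over $265,000 is $1,098; credit = $3,600 − $1,098 = $2,502.
Veteran's Credit: $274,150 is at or below the $287,000 threshold, so the full $10,220 applies.
Education Credit: $274,150 is at or below the $312,700 threshold, so the full $675 applies.
Total: $2,502 + $10,220 + $675 = $13,397.

$13,397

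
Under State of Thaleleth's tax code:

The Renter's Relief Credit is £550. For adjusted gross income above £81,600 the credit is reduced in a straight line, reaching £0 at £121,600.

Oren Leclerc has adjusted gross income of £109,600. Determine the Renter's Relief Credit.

Renter's Relief Credit: £109,600 is £28,000 into a £40,000 phase-out range, leaving 12,000/40,000 of the credit: £550 × 12,000/40,000 = £165.

£165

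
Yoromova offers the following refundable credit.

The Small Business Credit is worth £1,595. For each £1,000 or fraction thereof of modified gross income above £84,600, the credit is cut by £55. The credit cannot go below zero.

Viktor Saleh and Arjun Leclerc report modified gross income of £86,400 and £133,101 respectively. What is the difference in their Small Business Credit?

Viktor (£86,400): Small Business Credit: income exceeds £84,600 by £1,800, which is 2 full-or-partial £1,000 increments; reduction = 2 × £55 = £110, leaving £1,485.
Arjun (£133,101): Small Business Credit: income exceeds £84,600 by £48,501 → 49 increments × £55 = £2,695 ≥ base, so the credit is £0.
Difference: |£1,485 − £0| = £1,485.

£1,485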